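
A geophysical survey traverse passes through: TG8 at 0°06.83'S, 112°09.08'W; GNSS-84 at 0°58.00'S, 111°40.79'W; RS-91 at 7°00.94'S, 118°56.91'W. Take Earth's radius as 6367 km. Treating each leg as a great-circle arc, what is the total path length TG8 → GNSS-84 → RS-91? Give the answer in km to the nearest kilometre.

1157 km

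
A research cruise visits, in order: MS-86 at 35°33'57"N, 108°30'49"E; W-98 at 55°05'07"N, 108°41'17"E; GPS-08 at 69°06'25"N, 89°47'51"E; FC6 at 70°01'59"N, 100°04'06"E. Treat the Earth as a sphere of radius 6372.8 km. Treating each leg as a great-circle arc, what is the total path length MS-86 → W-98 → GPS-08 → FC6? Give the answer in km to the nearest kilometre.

4409 km

MS-86: φ = +35.56583°, λ = +108.51361°
W-98: φ = +55.08528°, λ = +108.68806°
GPS-08: φ = +69.10694°, λ = +89.79750°
FC6: φ = +70.03306°, λ = +100.06833°
MS-86→W-98: c = 0.340685 rad, d = 2171.12 km
W-98→GPS-08: c = 0.286601 rad, d = 1826.45 km
GPS-08→FC6: c = 0.064541 rad, d = 411.31 km
Total = 2171.12 + 1826.45 + 411.31 = 4408.88 km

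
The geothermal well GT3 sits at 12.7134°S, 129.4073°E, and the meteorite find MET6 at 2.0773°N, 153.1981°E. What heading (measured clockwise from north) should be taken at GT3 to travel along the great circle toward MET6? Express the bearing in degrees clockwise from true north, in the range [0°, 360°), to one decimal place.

59.6°

Δλ = 23.7908°
y = sin Δλ · cos φ₂ = 0.403133
x = cos φ₁ sin φ₂ − sin φ₁ cos φ₂ cos Δλ = 0.236600
θ = atan2(y, x) = 59.5912° → 59.5912° (mod 360°)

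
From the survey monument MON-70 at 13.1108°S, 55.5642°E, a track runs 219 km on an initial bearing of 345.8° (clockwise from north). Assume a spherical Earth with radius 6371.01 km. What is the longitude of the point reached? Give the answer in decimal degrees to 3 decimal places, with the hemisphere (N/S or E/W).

55.072°E

δ = d/R = 219/6371.01 = 0.034374 rad
φ₂ = arcsin(sin φ₁ cos δ + cos φ₁ sin δ cos θ)
   = arcsin(-0.22683·0.99941 + 0.97393·0.03437·0.96945) = -11.20102°
λ₂ = λ₁ + atan2(sin θ sin δ cos φ₁, cos δ − sin φ₁ sin φ₂) = 55.07177°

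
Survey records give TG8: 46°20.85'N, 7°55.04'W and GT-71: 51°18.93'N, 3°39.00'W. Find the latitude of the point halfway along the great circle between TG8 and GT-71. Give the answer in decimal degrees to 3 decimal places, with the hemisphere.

TG8: φ = +46.34750°, λ = -7.91733°
GT-71: φ = +51.31550°, λ = -3.65000°
Bx = cos φ₂ cos Δλ = 0.623299,  By = cos φ₂ sin Δλ = 0.046509
φₘ = atan2(sin φ₁ + sin φ₂, √((cos φ₁ + Bx)² + By²)) = 48.85114°
λₘ = λ₁ + atan2(By, cos φ₁ + Bx) = -5.88956°

48.851°N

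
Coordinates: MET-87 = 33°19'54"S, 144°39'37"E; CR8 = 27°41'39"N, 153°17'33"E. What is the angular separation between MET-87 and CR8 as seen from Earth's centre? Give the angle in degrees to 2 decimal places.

61.57°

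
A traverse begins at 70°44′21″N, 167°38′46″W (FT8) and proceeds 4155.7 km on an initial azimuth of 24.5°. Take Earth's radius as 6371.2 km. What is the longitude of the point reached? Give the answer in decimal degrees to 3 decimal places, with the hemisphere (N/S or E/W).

31.799°W

FT8: φ = +70.73917°, λ = -167.64611°
δ = d/R = 4155.7/6371.2 = 0.652263 rad
φ₂ = arcsin(sin φ₁ cos δ + cos φ₁ sin δ cos θ)
   = arcsin(0.94403·0.79471 + 0.32987·0.60699·0.90996) = 68.81642°
λ₂ = λ₁ + atan2(sin θ sin δ cos φ₁, cos δ − sin φ₁ sin φ₂) = -31.79914°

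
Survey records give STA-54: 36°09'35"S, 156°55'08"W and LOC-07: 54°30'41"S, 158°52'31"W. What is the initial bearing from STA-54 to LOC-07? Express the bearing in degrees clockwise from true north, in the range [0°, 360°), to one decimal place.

183.6°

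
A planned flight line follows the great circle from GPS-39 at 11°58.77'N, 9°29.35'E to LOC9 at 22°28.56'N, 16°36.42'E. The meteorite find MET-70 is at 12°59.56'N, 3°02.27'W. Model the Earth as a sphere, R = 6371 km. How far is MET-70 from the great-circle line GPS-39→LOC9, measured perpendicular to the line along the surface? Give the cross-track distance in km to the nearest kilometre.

1226 km

GPS-39: φ = +11.97950°, λ = +9.48917°
LOC9: φ = +22.47600°, λ = +16.60700°
MET-70: φ = +12.99267°, λ = -3.03783°
δ₁₃ = central angle GPS-39→MET-70 = 0.214174 rad  (haversine)
θ₁₃ = bearing GPS-39→MET-70 = 276.076°,  θ₁₂ = bearing GPS-39→LOC9 = 31.941°
dₓₜ = R·arcsin(sin δ₁₃ · sin(θ₁₃ − θ₁₂)) = 6371·arcsin(0.21254·sin(244.135°)) = -1225.999 km
|dₓₜ| = 1225.999 km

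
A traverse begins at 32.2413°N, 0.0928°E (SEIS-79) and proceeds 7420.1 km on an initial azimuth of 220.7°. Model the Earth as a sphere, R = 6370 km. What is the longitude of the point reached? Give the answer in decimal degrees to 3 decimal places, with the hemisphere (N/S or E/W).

40.241°W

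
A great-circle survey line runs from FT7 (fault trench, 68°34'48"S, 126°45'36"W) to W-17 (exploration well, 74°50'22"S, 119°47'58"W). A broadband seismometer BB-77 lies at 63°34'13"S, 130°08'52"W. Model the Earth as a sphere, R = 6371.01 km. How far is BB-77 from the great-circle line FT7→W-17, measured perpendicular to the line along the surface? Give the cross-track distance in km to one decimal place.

9.4 km

FT7: φ = -68.58000°, λ = -126.76000°
W-17: φ = -74.83944°, λ = -119.79944°
BB-77: φ = -63.57028°, λ = -130.14778°
δ₁₃ = central angle FT7→BB-77 = 0.090631 rad  (haversine)
θ₁₃ = bearing FT7→BB-77 = 343.105°,  θ₁₂ = bearing FT7→W-17 = 164.041°
dₓₜ = R·arcsin(sin δ₁₃ · sin(θ₁₃ − θ₁₂)) = 6371.01·arcsin(0.09051·sin(179.065°)) = 9.414 km
|dₓₜ| = 9.414 km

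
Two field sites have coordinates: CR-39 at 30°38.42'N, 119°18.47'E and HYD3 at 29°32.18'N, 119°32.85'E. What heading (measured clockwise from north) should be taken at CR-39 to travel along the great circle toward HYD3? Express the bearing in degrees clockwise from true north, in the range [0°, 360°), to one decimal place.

169.3°

CR-39: φ = +30.64033°, λ = +119.30783°
HYD3: φ = +29.53633°, λ = +119.54750°
Δλ = 0.2397°
y = sin Δλ · cos φ₂ = 0.003639
x = cos φ₁ sin φ₂ − sin φ₁ cos φ₂ cos Δλ = -0.019263
θ = atan2(y, x) = 169.3014° → 169.3014° (mod 360°)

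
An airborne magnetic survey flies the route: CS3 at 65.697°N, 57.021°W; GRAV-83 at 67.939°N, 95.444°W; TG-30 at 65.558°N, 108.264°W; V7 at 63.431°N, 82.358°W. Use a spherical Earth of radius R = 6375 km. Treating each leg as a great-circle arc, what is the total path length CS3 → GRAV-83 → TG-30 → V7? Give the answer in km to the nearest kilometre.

CS3→GRAV-83: c = 0.262442 rad, d = 1673.07 km
GRAV-83→TG-30: c = 0.097377 rad, d = 620.78 km
TG-30→V7: c = 0.196716 rad, d = 1254.06 km
Total = 1673.07 + 620.78 + 1254.06 = 3547.91 km

3548 km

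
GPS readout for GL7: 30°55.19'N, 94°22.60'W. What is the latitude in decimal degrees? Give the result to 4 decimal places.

30° + 55.19′/60 = 30 + 0.91983 = 30.9198°

30.9198°N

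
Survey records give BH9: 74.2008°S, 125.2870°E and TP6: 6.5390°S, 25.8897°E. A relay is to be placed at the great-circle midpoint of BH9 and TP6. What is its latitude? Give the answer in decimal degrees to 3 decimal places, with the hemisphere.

Bx = cos φ₂ cos Δλ = -0.162217,  By = cos φ₂ sin Δλ = -0.980162
φₘ = atan2(sin φ₁ + sin φ₂, √((cos φ₁ + Bx)² + By²)) = -47.49261°
λₘ = λ₁ + atan2(By, cos φ₁ + Bx) = 41.69316°

47.493°S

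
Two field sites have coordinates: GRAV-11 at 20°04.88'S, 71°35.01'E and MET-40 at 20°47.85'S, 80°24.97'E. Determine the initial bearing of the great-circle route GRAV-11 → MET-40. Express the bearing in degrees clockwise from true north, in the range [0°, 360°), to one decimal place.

96.5°

GRAV-11: φ = -20.08133°, λ = +71.58350°
MET-40: φ = -20.79750°, λ = +80.41617°
Δλ = 8.8327°
y = sin Δλ · cos φ₂ = 0.143544
x = cos φ₁ sin φ₂ − sin φ₁ cos φ₂ cos Δλ = -0.016306
θ = atan2(y, x) = 96.4806° → 96.4806° (mod 360°)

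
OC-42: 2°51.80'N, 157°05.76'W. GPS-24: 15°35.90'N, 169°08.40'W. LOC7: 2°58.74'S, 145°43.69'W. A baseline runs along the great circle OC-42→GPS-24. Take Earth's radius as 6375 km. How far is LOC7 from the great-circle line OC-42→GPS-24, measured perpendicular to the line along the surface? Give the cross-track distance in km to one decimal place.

498.0 km

OC-42: φ = +2.86333°, λ = -157.09600°
GPS-24: φ = +15.59833°, λ = -169.14000°
LOC7: φ = -2.97900°, λ = -145.72817°
δ₁₃ = central angle OC-42→LOC7 = 0.222998 rad  (haversine)
θ₁₃ = bearing OC-42→LOC7 = 117.119°,  θ₁₂ = bearing OC-42→GPS-24 = 317.781°
dₓₜ = R·arcsin(sin δ₁₃ · sin(θ₁₃ − θ₁₂)) = 6375·arcsin(0.22115·sin(-200.662°)) = 497.976 km
|dₓₜ| = 497.976 km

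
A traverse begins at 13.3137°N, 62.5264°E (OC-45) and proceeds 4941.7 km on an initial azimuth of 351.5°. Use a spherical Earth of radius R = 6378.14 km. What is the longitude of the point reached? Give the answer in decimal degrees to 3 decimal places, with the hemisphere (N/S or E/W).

51.608°E

δ = d/R = 4941.7/6378.14 = 0.774787 rad
φ₂ = arcsin(sin φ₁ cos δ + cos φ₁ sin δ cos θ)
   = arcsin(0.23028·0.71457 + 0.97312·0.69956·0.98902) = 56.91248°
λ₂ = λ₁ + atan2(sin θ sin δ cos φ₁, cos δ − sin φ₁ sin φ₂) = 51.60810°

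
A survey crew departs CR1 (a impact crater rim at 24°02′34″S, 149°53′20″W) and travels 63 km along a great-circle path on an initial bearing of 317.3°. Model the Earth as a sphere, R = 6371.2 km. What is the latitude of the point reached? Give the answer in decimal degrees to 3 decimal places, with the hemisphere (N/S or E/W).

CR1: φ = -24.04278°, λ = -149.88889°
δ = d/R = 63/6371.2 = 0.009888 rad
φ₂ = arcsin(sin φ₁ cos δ + cos φ₁ sin δ cos θ)
   = arcsin(-0.40742·0.99995 + 0.91324·0.00989·0.73491) = -23.62584°
λ₂ = λ₁ + atan2(sin θ sin δ cos φ₁, cos δ − sin φ₁ sin φ₂) = -150.30825°

23.626°S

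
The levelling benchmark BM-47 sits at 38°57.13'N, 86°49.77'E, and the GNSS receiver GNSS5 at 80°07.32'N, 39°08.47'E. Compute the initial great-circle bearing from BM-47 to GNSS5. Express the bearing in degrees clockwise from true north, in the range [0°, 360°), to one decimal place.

349.6°

BM-47: φ = +38.95217°, λ = +86.82950°
GNSS5: φ = +80.12200°, λ = +39.14117°
Δλ = -47.6883°
y = sin Δλ · cos φ₂ = -0.126861
x = cos φ₁ sin φ₂ − sin φ₁ cos φ₂ cos Δλ = 0.693542
θ = atan2(y, x) = -10.3658° → 349.6342° (mod 360°)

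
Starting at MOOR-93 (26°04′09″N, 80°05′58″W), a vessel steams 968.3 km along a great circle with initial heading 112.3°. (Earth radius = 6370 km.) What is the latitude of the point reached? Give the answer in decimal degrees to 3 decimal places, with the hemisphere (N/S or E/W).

22.506°N

MOOR-93: φ = +26.06917°, λ = -80.09944°
δ = d/R = 968.3/6370 = 0.152009 rad
φ₂ = arcsin(sin φ₁ cos δ + cos φ₁ sin δ cos θ)
   = arcsin(0.43946·0.98847 + 0.89826·0.15142·-0.37946) = 22.50568°
λ₂ = λ₁ + atan2(sin θ sin δ cos φ₁, cos δ − sin φ₁ sin φ₂) = -71.37695°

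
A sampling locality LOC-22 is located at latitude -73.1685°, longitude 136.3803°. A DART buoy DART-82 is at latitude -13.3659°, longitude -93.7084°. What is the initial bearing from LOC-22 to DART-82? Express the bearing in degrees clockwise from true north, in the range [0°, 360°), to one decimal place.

Δλ = 129.9113°
y = sin Δλ · cos φ₂ = 0.746262
x = cos φ₁ sin φ₂ − sin φ₁ cos φ₂ cos Δλ = -0.664418
θ = atan2(y, x) = 131.6795° → 131.6795° (mod 360°)

131.7°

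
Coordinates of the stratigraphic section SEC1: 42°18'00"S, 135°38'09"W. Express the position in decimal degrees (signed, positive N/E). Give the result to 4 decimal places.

-42.3000°, -135.6358°

lat: 42.3000° S → -42.3000°
lon: 135.6358° W → -135.6358°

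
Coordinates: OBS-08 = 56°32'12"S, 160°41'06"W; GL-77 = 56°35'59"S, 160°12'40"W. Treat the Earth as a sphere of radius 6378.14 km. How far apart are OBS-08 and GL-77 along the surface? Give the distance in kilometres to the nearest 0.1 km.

OBS-08: φ = -56.53667°, λ = -160.68500°
GL-77: φ = -56.59972°, λ = -160.21111°
Δφ = -0.0631°,  Δλ = 0.4739°
a = sin²(Δφ/2) + cos φ₁ cos φ₂ sin²(Δλ/2) = 0.000005
c = 2·arcsin(√a) = 0.004688 rad = 0.2686°
d = R·c = 6378.14 × 0.004688 = 29.9 km

29.9 km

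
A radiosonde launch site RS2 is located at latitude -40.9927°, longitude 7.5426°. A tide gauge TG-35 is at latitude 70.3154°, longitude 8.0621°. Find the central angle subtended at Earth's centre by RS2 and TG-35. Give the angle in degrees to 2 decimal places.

Δφ = 111.3081°,  Δλ = 0.5195°
a = sin²(Δφ/2) + cos φ₁ cos φ₂ sin²(Δλ/2) = 0.681697
c = 2·arcsin(√a) = 1.942704 rad = 111.3087°

111.31°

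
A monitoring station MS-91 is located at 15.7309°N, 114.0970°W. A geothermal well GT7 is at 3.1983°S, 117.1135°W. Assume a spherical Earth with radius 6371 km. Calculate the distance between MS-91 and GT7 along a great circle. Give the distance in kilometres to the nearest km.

Δφ = -18.9292°,  Δλ = -3.0165°
a = sin²(Δφ/2) + cos φ₁ cos φ₂ sin²(Δλ/2) = 0.027706
c = 2·arcsin(√a) = 0.334457 rad = 19.1630°
d = R·c = 6371 × 0.334457 = 2130.8 km

2131 km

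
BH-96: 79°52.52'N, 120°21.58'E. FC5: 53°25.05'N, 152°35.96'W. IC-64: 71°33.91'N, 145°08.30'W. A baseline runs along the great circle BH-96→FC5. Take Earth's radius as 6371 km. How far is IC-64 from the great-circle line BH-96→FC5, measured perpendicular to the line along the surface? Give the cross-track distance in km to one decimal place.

832.1 km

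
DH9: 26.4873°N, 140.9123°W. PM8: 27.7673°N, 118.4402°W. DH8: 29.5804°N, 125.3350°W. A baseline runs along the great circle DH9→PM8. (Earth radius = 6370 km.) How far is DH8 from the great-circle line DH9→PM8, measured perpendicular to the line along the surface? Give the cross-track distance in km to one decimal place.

202.0 km

δ₁₃ = central angle DH9→DH8 = 0.245760 rad  (haversine)
θ₁₃ = bearing DH9→DH8 = 73.719°,  θ₁₂ = bearing DH9→PM8 = 81.209°
dₓₜ = R·arcsin(sin δ₁₃ · sin(θ₁₃ − θ₁₂)) = 6370·arcsin(0.24329·sin(-7.489°)) = -202.039 km
|dₓₜ| = 202.039 km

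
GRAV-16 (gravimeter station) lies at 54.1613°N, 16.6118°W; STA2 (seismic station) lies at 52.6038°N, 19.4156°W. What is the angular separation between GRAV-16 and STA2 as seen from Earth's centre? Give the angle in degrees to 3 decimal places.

2.285°

Δφ = -1.5575°,  Δλ = -2.8038°
a = sin²(Δφ/2) + cos φ₁ cos φ₂ sin²(Δλ/2) = 0.000398
c = 2·arcsin(√a) = 0.039881 rad = 2.2850°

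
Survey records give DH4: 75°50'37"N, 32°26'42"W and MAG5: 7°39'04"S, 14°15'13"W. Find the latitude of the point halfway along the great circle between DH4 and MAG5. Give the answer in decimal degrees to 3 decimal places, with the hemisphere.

DH4: φ = +75.84361°, λ = -32.44500°
MAG5: φ = -7.65111°, λ = -14.25361°
Bx = cos φ₂ cos Δλ = 0.941561,  By = cos φ₂ sin Δλ = 0.309413
φₘ = atan2(sin φ₁ + sin φ₂, √((cos φ₁ + Bx)² + By²)) = 34.30930°
λₘ = λ₁ + atan2(By, cos φ₁ + Bx) = -17.82470°

34.309°N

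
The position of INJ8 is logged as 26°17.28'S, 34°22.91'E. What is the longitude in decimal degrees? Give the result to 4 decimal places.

34° + 22.91′/60 = 34 + 0.38183 = 34.3818°

34.3818°E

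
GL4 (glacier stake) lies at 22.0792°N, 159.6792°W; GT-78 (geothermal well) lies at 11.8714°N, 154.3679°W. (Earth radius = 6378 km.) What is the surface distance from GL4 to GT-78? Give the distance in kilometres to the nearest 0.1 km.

Δφ = -10.2078°,  Δλ = 5.3113°
a = sin²(Δφ/2) + cos φ₁ cos φ₂ sin²(Δλ/2) = 0.009861
c = 2·arcsin(√a) = 0.198933 rad = 11.3980°
d = R·c = 6378 × 0.198933 = 1268.8 km

1268.8 km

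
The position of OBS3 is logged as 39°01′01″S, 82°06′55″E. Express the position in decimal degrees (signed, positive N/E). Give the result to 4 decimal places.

-39.0169°, +82.1153°

lat: 39.0169° S → -39.0169°
lon: 82.1153° E → +82.1153°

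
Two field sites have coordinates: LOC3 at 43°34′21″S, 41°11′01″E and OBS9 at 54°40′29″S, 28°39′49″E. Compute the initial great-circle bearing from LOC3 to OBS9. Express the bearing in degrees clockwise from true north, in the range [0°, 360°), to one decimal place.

211.8°

LOC3: φ = -43.57250°, λ = +41.18361°
OBS9: φ = -54.67472°, λ = +28.66361°
Δλ = -12.5200°
y = sin Δλ · cos φ₂ = -0.125346
x = cos φ₁ sin φ₂ − sin φ₁ cos φ₂ cos Δλ = -0.202037
θ = atan2(y, x) = -148.1841° → 211.8159° (mod 360°)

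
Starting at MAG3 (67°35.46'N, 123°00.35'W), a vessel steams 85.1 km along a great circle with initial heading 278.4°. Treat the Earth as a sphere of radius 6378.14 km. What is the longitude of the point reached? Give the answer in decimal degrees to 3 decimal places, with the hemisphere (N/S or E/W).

MAG3: φ = +67.59100°, λ = -123.00583°
δ = d/R = 85.1/6378.14 = 0.013342 rad
φ₂ = arcsin(sin φ₁ cos δ + cos φ₁ sin δ cos θ)
   = arcsin(0.92449·0.99991 + 0.38122·0.01334·0.14608) = 67.69051°
λ₂ = λ₁ + atan2(sin θ sin δ cos φ₁, cos δ − sin φ₁ sin φ₂) = -124.99840°

124.998°W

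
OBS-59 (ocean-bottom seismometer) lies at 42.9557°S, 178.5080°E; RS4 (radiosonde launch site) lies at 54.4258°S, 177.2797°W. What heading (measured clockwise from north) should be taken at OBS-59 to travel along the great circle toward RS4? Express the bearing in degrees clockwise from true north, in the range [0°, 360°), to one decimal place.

167.9°

Δλ = 4.2123°
y = sin Δλ · cos φ₂ = 0.042731
x = cos φ₁ sin φ₂ − sin φ₁ cos φ₂ cos Δλ = -0.199927
θ = atan2(y, x) = 167.9354° → 167.9354° (mod 360°)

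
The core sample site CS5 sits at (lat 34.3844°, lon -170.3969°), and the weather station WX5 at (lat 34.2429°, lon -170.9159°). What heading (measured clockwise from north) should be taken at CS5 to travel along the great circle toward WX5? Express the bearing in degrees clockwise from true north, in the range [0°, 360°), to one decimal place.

Δλ = -0.5190°
y = sin Δλ · cos φ₂ = -0.007488
x = cos φ₁ sin φ₂ − sin φ₁ cos φ₂ cos Δλ = -0.002450
θ = atan2(y, x) = -108.1210° → 251.8790° (mod 360°)

251.9°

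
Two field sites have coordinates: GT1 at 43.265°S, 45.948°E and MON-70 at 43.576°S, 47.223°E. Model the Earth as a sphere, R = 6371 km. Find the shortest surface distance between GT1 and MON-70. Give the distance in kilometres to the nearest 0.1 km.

Δφ = -0.3110°,  Δλ = 1.2750°
a = sin²(Δφ/2) + cos φ₁ cos φ₂ sin²(Δλ/2) = 0.000073
c = 2·arcsin(√a) = 0.017050 rad = 0.9769°
d = R·c = 6371 × 0.017050 = 108.6 km

108.6 km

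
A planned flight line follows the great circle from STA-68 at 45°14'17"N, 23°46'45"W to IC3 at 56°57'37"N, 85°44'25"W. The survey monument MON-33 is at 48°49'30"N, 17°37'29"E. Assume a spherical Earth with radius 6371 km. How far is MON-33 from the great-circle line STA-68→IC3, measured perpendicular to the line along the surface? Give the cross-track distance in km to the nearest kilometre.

2751 km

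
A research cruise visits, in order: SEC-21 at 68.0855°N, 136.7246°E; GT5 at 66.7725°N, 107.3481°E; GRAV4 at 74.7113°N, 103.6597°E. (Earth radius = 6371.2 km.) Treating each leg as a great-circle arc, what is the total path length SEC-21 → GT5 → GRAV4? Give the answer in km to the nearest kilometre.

2143 km

SEC-21→GT5: c = 0.196219 rad, d = 1250.15 km
GT5→GRAV4: c = 0.140109 rad, d = 892.66 km
Total = 1250.15 + 892.66 = 2142.82 km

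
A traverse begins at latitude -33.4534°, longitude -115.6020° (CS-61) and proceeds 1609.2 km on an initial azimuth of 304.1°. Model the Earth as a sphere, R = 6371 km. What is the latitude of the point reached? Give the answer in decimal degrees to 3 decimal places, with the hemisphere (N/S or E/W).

δ = d/R = 1609.2/6371 = 0.252582 rad
φ₂ = arcsin(sin φ₁ cos δ + cos φ₁ sin δ cos θ)
   = arcsin(-0.55126·0.96827 + 0.83433·0.24990·0.56064) = -24.63725°
λ₂ = λ₁ + atan2(sin θ sin δ cos φ₁, cos δ − sin φ₁ sin φ₂) = -128.76143°

24.637°S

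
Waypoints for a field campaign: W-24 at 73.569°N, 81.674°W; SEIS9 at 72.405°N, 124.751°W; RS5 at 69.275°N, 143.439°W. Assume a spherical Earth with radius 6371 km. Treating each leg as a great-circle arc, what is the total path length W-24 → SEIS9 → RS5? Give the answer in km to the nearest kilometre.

W-24→SEIS9: c = 0.216084 rad, d = 1376.67 km
SEIS9→RS5: c = 0.119501 rad, d = 761.34 km
Total = 1376.67 + 761.34 = 2138.01 km

2138 km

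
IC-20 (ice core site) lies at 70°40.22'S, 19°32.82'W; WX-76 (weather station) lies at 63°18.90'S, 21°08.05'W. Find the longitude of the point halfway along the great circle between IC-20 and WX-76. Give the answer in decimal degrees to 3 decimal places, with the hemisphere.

IC-20: φ = -70.67033°, λ = -19.54700°
WX-76: φ = -63.31500°, λ = -21.13417°
Bx = cos φ₂ cos Δλ = 0.448913,  By = cos φ₂ sin Δλ = -0.012439
φₘ = atan2(sin φ₁ + sin φ₂, √((cos φ₁ + Bx)² + By²)) = -66.99460°
λₘ = λ₁ + atan2(By, cos φ₁ + Bx) = -20.46072°

20.461°W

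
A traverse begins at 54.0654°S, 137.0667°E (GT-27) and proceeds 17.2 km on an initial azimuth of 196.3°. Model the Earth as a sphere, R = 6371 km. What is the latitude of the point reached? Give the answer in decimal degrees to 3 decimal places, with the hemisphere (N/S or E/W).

δ = d/R = 17.2/6371 = 0.002700 rad
φ₂ = arcsin(sin φ₁ cos δ + cos φ₁ sin δ cos θ)
   = arcsin(-0.80969·1.00000 + 0.58686·0.00270·-0.95981) = -54.21384°
λ₂ = λ₁ + atan2(sin θ sin δ cos φ₁, cos δ − sin φ₁ sin φ₂) = 136.99246°

54.214°S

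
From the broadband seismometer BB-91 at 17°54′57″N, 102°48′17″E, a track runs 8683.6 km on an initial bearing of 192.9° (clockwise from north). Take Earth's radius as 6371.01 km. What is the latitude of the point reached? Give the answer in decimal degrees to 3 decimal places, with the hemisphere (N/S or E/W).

57.573°S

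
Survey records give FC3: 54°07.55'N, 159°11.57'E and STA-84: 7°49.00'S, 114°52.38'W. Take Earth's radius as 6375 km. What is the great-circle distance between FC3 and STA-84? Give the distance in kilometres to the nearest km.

10454 km

FC3: φ = +54.12583°, λ = +159.19283°
STA-84: φ = -7.81667°, λ = -114.87300°
Δφ = -61.9425°,  Δλ = 85.9342°
a = sin²(Δφ/2) + cos φ₁ cos φ₂ sin²(Δλ/2) = 0.534521
c = 2·arcsin(√a) = 1.639893 rad = 93.9589°
d = R·c = 6375 × 1.639893 = 10454.3 km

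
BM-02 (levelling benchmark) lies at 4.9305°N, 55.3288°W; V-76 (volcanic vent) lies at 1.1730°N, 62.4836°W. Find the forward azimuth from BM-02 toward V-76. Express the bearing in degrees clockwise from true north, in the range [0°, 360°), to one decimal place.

Δλ = -7.1548°
y = sin Δλ · cos φ₂ = -0.124524
x = cos φ₁ sin φ₂ − sin φ₁ cos φ₂ cos Δλ = -0.064865
θ = atan2(y, x) = -117.5150° → 242.4850° (mod 360°)

242.5°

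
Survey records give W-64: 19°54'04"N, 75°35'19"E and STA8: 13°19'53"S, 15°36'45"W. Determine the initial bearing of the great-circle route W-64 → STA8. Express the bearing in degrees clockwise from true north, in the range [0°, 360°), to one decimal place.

257.8°

W-64: φ = +19.90111°, λ = +75.58861°
STA8: φ = -13.33139°, λ = -15.61250°
Δλ = -91.2011°
y = sin Δλ · cos φ₂ = -0.972839
x = cos φ₁ sin φ₂ − sin φ₁ cos φ₂ cos Δλ = -0.209870
θ = atan2(y, x) = -102.1738° → 257.8262° (mod 360°)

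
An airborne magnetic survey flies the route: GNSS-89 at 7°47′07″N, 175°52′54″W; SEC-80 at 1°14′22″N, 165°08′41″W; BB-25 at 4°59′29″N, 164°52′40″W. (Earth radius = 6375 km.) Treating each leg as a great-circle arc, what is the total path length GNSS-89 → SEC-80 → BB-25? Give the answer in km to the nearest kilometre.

1814 km

GNSS-89: φ = +7.78528°, λ = -175.88167°
SEC-80: φ = +1.23944°, λ = -165.14472°
BB-25: φ = +4.99139°, λ = -164.87778°
GNSS-89→SEC-80: c = 0.218889 rad, d = 1395.42 km
SEC-80→BB-25: c = 0.065649 rad, d = 418.51 km
Total = 1395.42 + 418.51 = 1813.93 km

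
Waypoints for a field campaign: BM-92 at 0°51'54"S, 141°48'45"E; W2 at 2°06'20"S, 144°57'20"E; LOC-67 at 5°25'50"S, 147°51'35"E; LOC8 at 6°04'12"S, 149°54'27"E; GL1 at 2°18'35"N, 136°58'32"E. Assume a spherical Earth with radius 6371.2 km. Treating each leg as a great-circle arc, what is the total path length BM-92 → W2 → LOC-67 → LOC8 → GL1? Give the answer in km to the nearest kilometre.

BM-92: φ = -0.86500°, λ = +141.81250°
W2: φ = -2.10556°, λ = +144.95556°
LOC-67: φ = -5.43056°, λ = +147.85972°
LOC8: φ = -6.07000°, λ = +149.90750°
GL1: φ = +2.30972°, λ = +136.97556°
BM-92→W2: c = 0.058957 rad, d = 375.63 km
W2→LOC-67: c = 0.076975 rad, d = 490.42 km
LOC-67→LOC8: c = 0.037271 rad, d = 237.46 km
LOC8→GL1: c = 0.268676 rad, d = 1711.79 km
Total = 375.63 + 490.42 + 237.46 + 1711.79 = 2815.29 km

2815 km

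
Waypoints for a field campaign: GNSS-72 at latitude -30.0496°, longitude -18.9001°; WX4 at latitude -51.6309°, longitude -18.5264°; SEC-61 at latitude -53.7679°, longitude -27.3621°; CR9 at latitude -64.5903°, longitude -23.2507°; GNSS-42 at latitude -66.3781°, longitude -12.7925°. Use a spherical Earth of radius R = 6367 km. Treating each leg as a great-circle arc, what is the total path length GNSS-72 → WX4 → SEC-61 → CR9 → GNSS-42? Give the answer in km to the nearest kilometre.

4784 km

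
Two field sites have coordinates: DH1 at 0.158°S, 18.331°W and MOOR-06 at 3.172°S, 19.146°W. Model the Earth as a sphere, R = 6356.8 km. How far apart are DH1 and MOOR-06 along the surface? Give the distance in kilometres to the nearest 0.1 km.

346.4 km

Δφ = -3.0140°,  Δλ = -0.8150°
a = sin²(Δφ/2) + cos φ₁ cos φ₂ sin²(Δλ/2) = 0.000742
c = 2·arcsin(√a) = 0.054491 rad = 3.1221°
d = R·c = 6356.8 × 0.054491 = 346.4 km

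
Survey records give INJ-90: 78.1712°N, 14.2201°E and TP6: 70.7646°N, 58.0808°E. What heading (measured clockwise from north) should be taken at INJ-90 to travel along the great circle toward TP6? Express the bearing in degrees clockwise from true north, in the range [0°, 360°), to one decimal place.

99.7°

Δλ = 43.8607°
y = sin Δλ · cos φ₂ = 0.228278
x = cos φ₁ sin φ₂ − sin φ₁ cos φ₂ cos Δλ = -0.038954
θ = atan2(y, x) = 99.6838° → 99.6838° (mod 360°)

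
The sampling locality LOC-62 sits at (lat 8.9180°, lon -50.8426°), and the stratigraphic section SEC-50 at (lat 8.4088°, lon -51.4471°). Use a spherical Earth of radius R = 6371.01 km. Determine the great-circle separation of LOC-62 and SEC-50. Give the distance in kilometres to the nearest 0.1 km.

87.3 km

Δφ = -0.5092°,  Δλ = -0.6045°
a = sin²(Δφ/2) + cos φ₁ cos φ₂ sin²(Δλ/2) = 0.000047
c = 2·arcsin(√a) = 0.013703 rad = 0.7851°
d = R·c = 6371.01 × 0.013703 = 87.3 km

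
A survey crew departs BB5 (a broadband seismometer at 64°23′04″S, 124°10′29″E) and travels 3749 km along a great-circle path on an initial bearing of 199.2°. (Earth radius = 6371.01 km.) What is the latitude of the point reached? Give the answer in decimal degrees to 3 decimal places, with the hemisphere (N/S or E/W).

BB5: φ = -64.38444°, λ = +124.17472°
δ = d/R = 3749/6371.01 = 0.588447 rad
φ₂ = arcsin(sin φ₁ cos δ + cos φ₁ sin δ cos θ)
   = arcsin(-0.90172·0.83180 + 0.43233·0.55507·-0.94438) = -77.60087°
λ₂ = λ₁ + atan2(sin θ sin δ cos φ₁, cos δ − sin φ₁ sin φ₂) = 2.40238°

77.601°S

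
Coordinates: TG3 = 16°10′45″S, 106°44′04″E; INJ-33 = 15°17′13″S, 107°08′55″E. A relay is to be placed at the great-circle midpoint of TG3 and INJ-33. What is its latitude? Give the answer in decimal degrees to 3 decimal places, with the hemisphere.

15.733°S

TG3: φ = -16.17917°, λ = +106.73444°
INJ-33: φ = -15.28694°, λ = +107.14861°
Bx = cos φ₂ cos Δλ = 0.964592,  By = cos φ₂ sin Δλ = 0.006973
φₘ = atan2(sin φ₁ + sin φ₂, √((cos φ₁ + Bx)² + By²)) = -15.73315°
λₘ = λ₁ + atan2(By, cos φ₁ + Bx) = 106.94198°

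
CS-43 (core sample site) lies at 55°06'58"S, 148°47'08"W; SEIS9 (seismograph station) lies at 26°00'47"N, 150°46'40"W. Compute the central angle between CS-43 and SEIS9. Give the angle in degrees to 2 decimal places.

81.15°

CS-43: φ = -55.11611°, λ = -148.78556°
SEIS9: φ = +26.01306°, λ = -150.77778°
Δφ = 81.1292°,  Δλ = -1.9922°
a = sin²(Δφ/2) + cos φ₁ cos φ₂ sin²(Δλ/2) = 0.423052
c = 2·arcsin(√a) = 1.416286 rad = 81.1472°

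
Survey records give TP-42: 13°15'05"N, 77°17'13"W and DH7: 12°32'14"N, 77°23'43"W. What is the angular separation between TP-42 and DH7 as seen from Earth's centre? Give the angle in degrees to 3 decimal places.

TP-42: φ = +13.25139°, λ = -77.28694°
DH7: φ = +12.53722°, λ = -77.39528°
Δφ = -0.7142°,  Δλ = -0.1083°
a = sin²(Δφ/2) + cos φ₁ cos φ₂ sin²(Δλ/2) = 0.000040
c = 2·arcsin(√a) = 0.012600 rad = 0.7219°

0.722°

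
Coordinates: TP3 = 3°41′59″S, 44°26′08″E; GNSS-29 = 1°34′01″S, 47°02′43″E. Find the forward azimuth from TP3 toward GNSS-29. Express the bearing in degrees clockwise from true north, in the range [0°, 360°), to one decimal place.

50.8°

TP3: φ = -3.69972°, λ = +44.43556°
GNSS-29: φ = -1.56694°, λ = +47.04528°
Δλ = 2.6097°
y = sin Δλ · cos φ₂ = 0.045515
x = cos φ₁ sin φ₂ − sin φ₁ cos φ₂ cos Δλ = 0.037148
θ = atan2(y, x) = 50.7796° → 50.7796° (mod 360°)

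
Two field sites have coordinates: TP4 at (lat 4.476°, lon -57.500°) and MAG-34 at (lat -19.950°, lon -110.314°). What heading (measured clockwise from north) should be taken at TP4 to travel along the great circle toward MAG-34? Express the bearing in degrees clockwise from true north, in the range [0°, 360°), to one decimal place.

Δλ = -52.8140°
y = sin Δλ · cos φ₂ = -0.748870
x = cos φ₁ sin φ₂ − sin φ₁ cos φ₂ cos Δλ = -0.384497
θ = atan2(y, x) = -117.1776° → 242.8224° (mod 360°)

242.8°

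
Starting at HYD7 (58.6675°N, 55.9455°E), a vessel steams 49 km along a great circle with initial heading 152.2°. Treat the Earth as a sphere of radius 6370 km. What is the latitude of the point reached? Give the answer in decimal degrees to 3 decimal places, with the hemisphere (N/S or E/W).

δ = d/R = 49/6370 = 0.007692 rad
φ₂ = arcsin(sin φ₁ cos δ + cos φ₁ sin δ cos θ)
   = arcsin(0.85416·0.99997 + 0.52000·0.00769·-0.88458) = 58.27703°
λ₂ = λ₁ + atan2(sin θ sin δ cos φ₁, cos δ − sin φ₁ sin φ₂) = 56.33643°

58.277°N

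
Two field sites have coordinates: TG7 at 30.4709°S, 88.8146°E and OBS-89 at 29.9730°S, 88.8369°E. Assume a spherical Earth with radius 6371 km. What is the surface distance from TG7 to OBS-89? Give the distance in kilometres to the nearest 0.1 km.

55.4 km

Δφ = 0.4979°,  Δλ = 0.0223°
a = sin²(Δφ/2) + cos φ₁ cos φ₂ sin²(Δλ/2) = 0.000019
c = 2·arcsin(√a) = 0.008696 rad = 0.4983°
d = R·c = 6371 × 0.008696 = 55.4 km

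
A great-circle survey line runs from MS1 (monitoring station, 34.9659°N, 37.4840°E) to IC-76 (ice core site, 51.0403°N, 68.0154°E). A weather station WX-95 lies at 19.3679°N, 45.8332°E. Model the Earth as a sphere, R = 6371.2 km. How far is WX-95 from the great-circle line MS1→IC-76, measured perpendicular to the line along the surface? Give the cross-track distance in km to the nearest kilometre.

δ₁₃ = central angle MS1→WX-95 = 0.301211 rad  (haversine)
θ₁₃ = bearing MS1→WX-95 = 152.500°,  θ₁₂ = bearing MS1→IC-76 = 44.342°
dₓₜ = R·arcsin(sin δ₁₃ · sin(θ₁₃ − θ₁₂)) = 6371.2·arcsin(0.29668·sin(108.158°)) = 1820.733 km
|dₓₜ| = 1820.733 km

1821 km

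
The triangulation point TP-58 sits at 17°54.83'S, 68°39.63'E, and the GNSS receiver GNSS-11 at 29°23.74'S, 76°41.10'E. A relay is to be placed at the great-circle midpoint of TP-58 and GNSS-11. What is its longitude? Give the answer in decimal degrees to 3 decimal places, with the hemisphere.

72.496°E

TP-58: φ = -17.91383°, λ = +68.66050°
GNSS-11: φ = -29.39567°, λ = +76.68500°
Bx = cos φ₂ cos Δλ = 0.862720,  By = cos φ₂ sin Δλ = 0.121624
φₘ = atan2(sin φ₁ + sin φ₂, √((cos φ₁ + Bx)² + By²)) = -23.70636°
λₘ = λ₁ + atan2(By, cos φ₁ + Bx) = 72.49577°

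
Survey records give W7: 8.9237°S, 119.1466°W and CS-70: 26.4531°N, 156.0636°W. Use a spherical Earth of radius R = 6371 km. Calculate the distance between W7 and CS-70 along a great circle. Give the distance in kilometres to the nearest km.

5599 km

Δφ = 35.3768°,  Δλ = -36.9170°
a = sin²(Δφ/2) + cos φ₁ cos φ₂ sin²(Δλ/2) = 0.180983
c = 2·arcsin(√a) = 0.878855 rad = 50.3547°
d = R·c = 6371 × 0.878855 = 5599.2 km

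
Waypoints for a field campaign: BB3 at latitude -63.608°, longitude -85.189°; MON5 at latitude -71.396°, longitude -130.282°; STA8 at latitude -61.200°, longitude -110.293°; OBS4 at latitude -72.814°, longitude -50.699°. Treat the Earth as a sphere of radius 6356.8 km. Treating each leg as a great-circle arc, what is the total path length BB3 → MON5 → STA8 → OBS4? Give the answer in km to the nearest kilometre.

6193 km

BB3→MON5: c = 0.320500 rad, d = 2037.35 km
MON5→STA8: c = 0.224303 rad, d = 1425.85 km
STA8→OBS4: c = 0.429378 rad, d = 2729.47 km
Total = 2037.35 + 1425.85 + 2729.47 = 6192.67 km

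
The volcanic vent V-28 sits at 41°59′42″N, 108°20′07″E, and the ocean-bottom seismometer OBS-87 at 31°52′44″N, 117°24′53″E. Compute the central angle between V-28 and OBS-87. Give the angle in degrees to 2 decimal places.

12.43°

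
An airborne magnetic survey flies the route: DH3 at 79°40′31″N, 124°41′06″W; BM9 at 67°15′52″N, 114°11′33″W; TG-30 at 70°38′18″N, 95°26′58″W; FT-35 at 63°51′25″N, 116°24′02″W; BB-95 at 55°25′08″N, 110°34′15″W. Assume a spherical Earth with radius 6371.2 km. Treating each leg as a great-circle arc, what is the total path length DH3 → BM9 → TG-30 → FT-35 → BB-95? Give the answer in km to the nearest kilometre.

DH3: φ = +79.67528°, λ = -124.68500°
BM9: φ = +67.26444°, λ = -114.19250°
TG-30: φ = +70.63833°, λ = -95.44944°
FT-35: φ = +63.85694°, λ = -116.40056°
BB-95: φ = +55.41889°, λ = -110.57083°
DH3→BM9: c = 0.221935 rad, d = 1413.99 km
BM9→TG-30: c = 0.130692 rad, d = 832.67 km
TG-30→FT-35: c = 0.182758 rad, d = 1164.39 km
FT-35→BB-95: c = 0.155839 rad, d = 992.88 km
Total = 1413.99 + 832.67 + 1164.39 + 992.88 = 4403.92 km

4404 km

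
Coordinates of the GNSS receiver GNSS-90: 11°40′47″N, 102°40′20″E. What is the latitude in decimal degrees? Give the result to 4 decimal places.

11° + 40′/60 + 47″/3600 = 11 + 0.66667 + 0.01306 = 11.6797°

11.6797°N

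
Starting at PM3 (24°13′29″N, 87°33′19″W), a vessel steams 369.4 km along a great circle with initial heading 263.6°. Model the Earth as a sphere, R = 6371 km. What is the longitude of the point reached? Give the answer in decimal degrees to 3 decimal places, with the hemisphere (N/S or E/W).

91.164°W

PM3: φ = +24.22472°, λ = -87.55528°
δ = d/R = 369.4/6371 = 0.057981 rad
φ₂ = arcsin(sin φ₁ cos δ + cos φ₁ sin δ cos θ)
   = arcsin(0.41032·0.99832 + 0.91194·0.05795·-0.11147) = 23.81196°
λ₂ = λ₁ + atan2(sin θ sin δ cos φ₁, cos δ − sin φ₁ sin φ₂) = -91.16421°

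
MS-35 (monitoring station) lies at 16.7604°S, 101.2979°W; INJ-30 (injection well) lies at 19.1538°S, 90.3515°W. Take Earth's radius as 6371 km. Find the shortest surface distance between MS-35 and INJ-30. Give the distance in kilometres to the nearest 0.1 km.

1187.8 km

Δφ = -2.3934°,  Δλ = 10.9464°
a = sin²(Δφ/2) + cos φ₁ cos φ₂ sin²(Δλ/2) = 0.008665
c = 2·arcsin(√a) = 0.186440 rad = 10.6822°
d = R·c = 6371 × 0.186440 = 1187.8 km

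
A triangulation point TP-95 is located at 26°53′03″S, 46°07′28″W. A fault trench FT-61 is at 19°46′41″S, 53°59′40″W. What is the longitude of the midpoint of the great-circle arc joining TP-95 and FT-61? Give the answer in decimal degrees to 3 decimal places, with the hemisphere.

50.165°W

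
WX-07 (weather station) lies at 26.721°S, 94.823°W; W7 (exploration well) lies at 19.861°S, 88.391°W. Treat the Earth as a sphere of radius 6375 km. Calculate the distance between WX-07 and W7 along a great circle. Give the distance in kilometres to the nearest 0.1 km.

1006.9 km

Δφ = 6.8600°,  Δλ = 6.4320°
a = sin²(Δφ/2) + cos φ₁ cos φ₂ sin²(Δλ/2) = 0.006223
c = 2·arcsin(√a) = 0.157942 rad = 9.0494°
d = R·c = 6375 × 0.157942 = 1006.9 km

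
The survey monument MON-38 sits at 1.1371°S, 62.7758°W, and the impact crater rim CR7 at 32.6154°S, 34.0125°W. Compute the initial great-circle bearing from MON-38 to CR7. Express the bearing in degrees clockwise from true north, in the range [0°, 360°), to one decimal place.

142.3°

Δλ = 28.7633°
y = sin Δλ · cos φ₂ = 0.405312
x = cos φ₁ sin φ₂ − sin φ₁ cos φ₂ cos Δλ = -0.524238
θ = atan2(y, x) = 142.2908° → 142.2908° (mod 360°)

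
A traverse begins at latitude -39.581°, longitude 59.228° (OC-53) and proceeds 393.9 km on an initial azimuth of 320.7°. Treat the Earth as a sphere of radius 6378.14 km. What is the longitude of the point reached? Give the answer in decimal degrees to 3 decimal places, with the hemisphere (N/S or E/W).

56.429°E

δ = d/R = 393.9/6378.14 = 0.061758 rad
φ₂ = arcsin(sin φ₁ cos δ + cos φ₁ sin δ cos θ)
   = arcsin(-0.63717·0.99809 + 0.77072·0.06172·0.77384) = -36.80859°
λ₂ = λ₁ + atan2(sin θ sin δ cos φ₁, cos δ − sin φ₁ sin φ₂) = 56.42942°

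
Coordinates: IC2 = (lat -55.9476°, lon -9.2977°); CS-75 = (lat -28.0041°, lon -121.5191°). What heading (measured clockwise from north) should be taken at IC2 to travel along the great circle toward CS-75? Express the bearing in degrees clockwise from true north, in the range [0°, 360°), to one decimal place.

Δλ = -112.2214°
y = sin Δλ · cos φ₂ = -0.817339
x = cos φ₁ sin φ₂ − sin φ₁ cos φ₂ cos Δλ = -0.539566
θ = atan2(y, x) = -123.4308° → 236.5692° (mod 360°)

236.6°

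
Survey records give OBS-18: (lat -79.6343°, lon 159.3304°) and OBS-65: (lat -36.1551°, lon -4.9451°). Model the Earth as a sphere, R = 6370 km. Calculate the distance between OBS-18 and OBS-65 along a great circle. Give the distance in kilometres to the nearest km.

Δφ = 43.4792°,  Δλ = -164.2755°
a = sin²(Δφ/2) + cos φ₁ cos φ₂ sin²(Δλ/2) = 0.279749
c = 2·arcsin(√a) = 1.114639 rad = 63.8641°
d = R·c = 6370 × 1.114639 = 7100.3 km

7100 km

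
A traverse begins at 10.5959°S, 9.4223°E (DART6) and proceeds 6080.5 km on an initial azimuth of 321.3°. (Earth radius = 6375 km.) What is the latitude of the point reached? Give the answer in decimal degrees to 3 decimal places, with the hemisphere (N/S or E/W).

31.285°N

δ = d/R = 6080.5/6375 = 0.953804 rad
φ₂ = arcsin(sin φ₁ cos δ + cos φ₁ sin δ cos θ)
   = arcsin(-0.18388·0.57858 + 0.98295·0.81562·0.78043) = 31.28476°
λ₂ = λ₁ + atan2(sin θ sin δ cos φ₁, cos δ − sin φ₁ sin φ₂) = -27.21361°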